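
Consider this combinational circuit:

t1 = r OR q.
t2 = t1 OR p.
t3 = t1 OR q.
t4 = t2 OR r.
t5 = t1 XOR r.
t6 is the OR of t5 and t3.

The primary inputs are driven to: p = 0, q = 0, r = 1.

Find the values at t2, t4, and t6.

t2 = 1; t4 = 1; t6 = 1

t1 = r OR q = 1 OR 0 = 1
t2 = t1 OR p = 1 OR 0 = 1
t3 = t1 OR q = 1 OR 0 = 1
t4 = t2 OR r = 1 OR 1 = 1
t5 = t1 XOR r = 1 XOR 1 = 0
t6 = t5 OR t3 = 0 OR 1 = 1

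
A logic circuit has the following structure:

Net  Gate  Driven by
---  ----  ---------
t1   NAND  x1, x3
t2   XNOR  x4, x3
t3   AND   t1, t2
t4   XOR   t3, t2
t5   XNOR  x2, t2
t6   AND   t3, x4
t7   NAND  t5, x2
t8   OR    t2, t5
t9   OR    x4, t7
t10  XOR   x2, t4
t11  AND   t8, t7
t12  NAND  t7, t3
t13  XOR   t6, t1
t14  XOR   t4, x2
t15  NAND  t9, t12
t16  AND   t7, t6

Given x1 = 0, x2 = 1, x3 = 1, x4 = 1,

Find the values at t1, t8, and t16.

t1 = x1 NAND x3 = 0 NAND 1 = 1
t2 = x4 XNOR x3 = 1 XNOR 1 = 1
t3 = t1 AND t2 = 1 AND 1 = 1
t5 = x2 XNOR t2 = 1 XNOR 1 = 1
t6 = t3 AND x4 = 1 AND 1 = 1
t7 = t5 NAND x2 = 1 NAND 1 = 0
t8 = t2 OR t5 = 1 OR 1 = 1
t16 = t7 AND t6 = 0 AND 1 = 0

t1 = 1, t8 = 1, t16 = 0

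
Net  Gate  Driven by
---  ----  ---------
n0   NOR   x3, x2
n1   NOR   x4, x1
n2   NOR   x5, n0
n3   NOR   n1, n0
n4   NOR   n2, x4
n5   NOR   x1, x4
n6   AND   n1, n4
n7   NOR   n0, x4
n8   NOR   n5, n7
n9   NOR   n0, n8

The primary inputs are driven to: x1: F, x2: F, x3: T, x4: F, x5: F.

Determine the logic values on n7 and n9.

n0 = x3 NOR x2 = T NOR F = F
n5 = x1 NOR x4 = F NOR F = T
n7 = n0 NOR x4 = F NOR F = T
n8 = n5 NOR n7 = T NOR T = F
n9 = n0 NOR n8 = F NOR F = T

n7 = T; n9 = T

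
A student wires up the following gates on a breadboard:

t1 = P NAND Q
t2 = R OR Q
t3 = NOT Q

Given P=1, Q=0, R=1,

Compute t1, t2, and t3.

t1 = 1  t2 = 1  t3 = 1

t1 = 1 NAND 0 = 1
t2 = 1 OR 0 = 1
t3 = NOT 0 = 1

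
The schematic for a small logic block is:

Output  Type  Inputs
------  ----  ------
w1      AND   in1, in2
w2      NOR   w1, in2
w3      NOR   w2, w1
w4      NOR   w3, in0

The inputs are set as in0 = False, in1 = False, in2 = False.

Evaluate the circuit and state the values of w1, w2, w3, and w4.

w1 = False, w2 = True, w3 = False, w4 = True

w1 = in1 AND in2 = False AND False = False
w2 = w1 NOR in2 = False NOR False = True
w3 = w2 NOR w1 = True NOR False = False
w4 = w3 NOR in0 = False NOR False = True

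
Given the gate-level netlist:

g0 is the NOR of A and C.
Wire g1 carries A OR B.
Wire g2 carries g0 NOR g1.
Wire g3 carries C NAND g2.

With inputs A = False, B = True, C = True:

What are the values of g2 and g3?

g0 = A NOR C = False NOR True = False
g1 = A OR B = False OR True = True
g2 = g0 NOR g1 = False NOR True = False
g3 = C NAND g2 = True NAND False = True

g2 = False; g3 = True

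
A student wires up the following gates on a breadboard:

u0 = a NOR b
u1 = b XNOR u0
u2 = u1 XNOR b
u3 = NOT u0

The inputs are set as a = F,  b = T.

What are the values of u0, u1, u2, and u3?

u0 = a NOR b = F NOR T = F
u1 = b XNOR u0 = T XNOR F = F
u2 = u1 XNOR b = F XNOR T = F
u3 = NOT u0 = NOT F = T

u0 = F  u1 = F  u2 = F  u3 = T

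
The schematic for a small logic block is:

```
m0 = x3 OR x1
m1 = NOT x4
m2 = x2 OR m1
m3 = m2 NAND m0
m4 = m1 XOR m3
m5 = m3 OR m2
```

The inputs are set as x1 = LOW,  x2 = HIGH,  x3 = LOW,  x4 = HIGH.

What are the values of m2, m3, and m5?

m0 = x3 OR x1 = LOW OR LOW = LOW
m1 = NOT x4 = NOT HIGH = LOW
m2 = x2 OR m1 = HIGH OR LOW = HIGH
m3 = m2 NAND m0 = HIGH NAND LOW = HIGH
m5 = m3 OR m2 = HIGH OR HIGH = HIGH

m2 = HIGH, m3 = HIGH, m5 = HIGH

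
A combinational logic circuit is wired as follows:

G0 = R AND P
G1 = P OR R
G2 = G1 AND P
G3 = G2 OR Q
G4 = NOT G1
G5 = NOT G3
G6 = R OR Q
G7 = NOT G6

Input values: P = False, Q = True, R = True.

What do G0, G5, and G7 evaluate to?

G0 = False, G5 = False, G7 = False

G0 = R AND P = True AND False = False
G1 = P OR R = False OR True = True
G2 = G1 AND P = True AND False = False
G3 = G2 OR Q = False OR True = True
G5 = NOT G3 = NOT True = False
G6 = R OR Q = True OR True = True
G7 = NOT G6 = NOT True = False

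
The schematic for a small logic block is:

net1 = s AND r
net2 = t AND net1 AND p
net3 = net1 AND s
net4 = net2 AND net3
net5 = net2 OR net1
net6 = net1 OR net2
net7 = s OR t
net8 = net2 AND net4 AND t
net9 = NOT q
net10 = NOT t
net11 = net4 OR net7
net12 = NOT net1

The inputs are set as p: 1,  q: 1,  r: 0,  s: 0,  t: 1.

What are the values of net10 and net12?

net10 = 0; net12 = 1

net1 = s AND r = 0 AND 0 = 0
net10 = NOT t = NOT 1 = 0
net12 = NOT net1 = NOT 0 = 1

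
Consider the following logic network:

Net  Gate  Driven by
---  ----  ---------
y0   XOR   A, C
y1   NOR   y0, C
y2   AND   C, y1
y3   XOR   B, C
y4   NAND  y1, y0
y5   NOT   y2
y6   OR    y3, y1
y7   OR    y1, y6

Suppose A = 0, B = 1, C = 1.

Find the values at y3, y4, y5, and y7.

y0 = A XOR C = 0 XOR 1 = 1
y1 = y0 NOR C = 1 NOR 1 = 0
y2 = C AND y1 = 1 AND 0 = 0
y3 = B XOR C = 1 XOR 1 = 0
y4 = y1 NAND y0 = 0 NAND 1 = 1
y5 = NOT y2 = NOT 0 = 1
y6 = y3 OR y1 = 0 OR 0 = 0
y7 = y1 OR y6 = 0 OR 0 = 0

y3 = 0  y4 = 1  y5 = 1  y7 = 0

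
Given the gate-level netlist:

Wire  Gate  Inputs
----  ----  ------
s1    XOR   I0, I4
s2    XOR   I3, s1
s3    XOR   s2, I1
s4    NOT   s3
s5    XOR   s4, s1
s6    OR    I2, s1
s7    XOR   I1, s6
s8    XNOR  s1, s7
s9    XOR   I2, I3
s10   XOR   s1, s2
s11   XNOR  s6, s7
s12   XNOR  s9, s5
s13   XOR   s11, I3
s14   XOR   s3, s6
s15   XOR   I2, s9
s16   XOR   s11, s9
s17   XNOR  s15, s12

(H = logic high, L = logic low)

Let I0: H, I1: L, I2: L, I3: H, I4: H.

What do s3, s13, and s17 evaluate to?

s1 = I0 XOR I4 = H XOR H = L
s2 = I3 XOR s1 = H XOR L = H
s3 = s2 XOR I1 = H XOR L = H
s4 = NOT s3 = NOT H = L
s5 = s4 XOR s1 = L XOR L = L
s6 = I2 OR s1 = L OR L = L
s7 = I1 XOR s6 = L XOR L = L
s9 = I2 XOR I3 = L XOR H = H
s11 = s6 XNOR s7 = L XNOR L = H
s12 = s9 XNOR s5 = H XNOR L = L
s13 = s11 XOR I3 = H XOR H = L
s15 = I2 XOR s9 = L XOR H = H
s17 = s15 XNOR s12 = H XNOR L = L

s3 = H  s13 = L  s17 = L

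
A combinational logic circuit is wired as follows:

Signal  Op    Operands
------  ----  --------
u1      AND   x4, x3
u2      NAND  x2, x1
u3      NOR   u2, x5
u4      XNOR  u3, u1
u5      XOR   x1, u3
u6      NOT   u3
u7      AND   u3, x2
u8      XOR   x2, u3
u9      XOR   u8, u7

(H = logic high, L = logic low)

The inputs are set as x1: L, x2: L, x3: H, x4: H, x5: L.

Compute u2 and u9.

u2 = H, u9 = L

u2 = x2 NAND x1 = L NAND L = H
u3 = u2 NOR x5 = H NOR L = L
u7 = u3 AND x2 = L AND L = L
u8 = x2 XOR u3 = L XOR L = L
u9 = u8 XOR u7 = L XOR L = L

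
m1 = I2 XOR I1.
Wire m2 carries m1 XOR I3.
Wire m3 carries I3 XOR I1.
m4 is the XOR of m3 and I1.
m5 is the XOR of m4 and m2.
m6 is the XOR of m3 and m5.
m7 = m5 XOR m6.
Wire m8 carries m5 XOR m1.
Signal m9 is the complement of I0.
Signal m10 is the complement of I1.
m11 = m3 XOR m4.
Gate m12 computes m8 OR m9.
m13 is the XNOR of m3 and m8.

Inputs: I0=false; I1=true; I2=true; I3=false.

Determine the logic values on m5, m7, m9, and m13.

m5 = false  m7 = true  m9 = true  m13 = false

m1 = I2 XOR I1 = true XOR true = false
m2 = m1 XOR I3 = false XOR false = false
m3 = I3 XOR I1 = false XOR true = true
m4 = m3 XOR I1 = true XOR true = false
m5 = m4 XOR m2 = false XOR false = false
m6 = m3 XOR m5 = true XOR false = true
m7 = m5 XOR m6 = false XOR true = true
m8 = m5 XOR m1 = false XOR false = false
m9 = NOT I0 = NOT false = true
m13 = m3 XNOR m8 = true XNOR false = false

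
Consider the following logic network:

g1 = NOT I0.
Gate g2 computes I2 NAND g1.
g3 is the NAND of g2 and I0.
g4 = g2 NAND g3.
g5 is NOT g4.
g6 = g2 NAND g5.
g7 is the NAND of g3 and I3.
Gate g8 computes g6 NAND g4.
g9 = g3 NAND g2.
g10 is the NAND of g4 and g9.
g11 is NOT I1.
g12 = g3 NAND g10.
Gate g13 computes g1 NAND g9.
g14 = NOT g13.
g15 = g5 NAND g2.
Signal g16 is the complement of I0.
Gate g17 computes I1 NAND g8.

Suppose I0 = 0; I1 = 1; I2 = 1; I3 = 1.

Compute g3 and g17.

g3 = 1, g17 = 1

g1 = NOT I0 = NOT 0 = 1
g2 = I2 NAND g1 = 1 NAND 1 = 0
g3 = g2 NAND I0 = 0 NAND 0 = 1
g4 = g2 NAND g3 = 0 NAND 1 = 1
g5 = NOT g4 = NOT 1 = 0
g6 = g2 NAND g5 = 0 NAND 0 = 1
g8 = g6 NAND g4 = 1 NAND 1 = 0
g17 = I1 NAND g8 = 1 NAND 0 = 1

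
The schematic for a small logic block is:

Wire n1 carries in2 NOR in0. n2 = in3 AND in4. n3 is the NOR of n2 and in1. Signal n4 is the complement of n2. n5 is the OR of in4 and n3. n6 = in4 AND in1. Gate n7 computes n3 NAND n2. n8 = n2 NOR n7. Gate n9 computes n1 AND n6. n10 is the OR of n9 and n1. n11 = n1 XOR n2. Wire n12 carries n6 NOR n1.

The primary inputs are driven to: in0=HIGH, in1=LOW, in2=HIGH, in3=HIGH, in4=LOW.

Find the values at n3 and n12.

n3 = HIGH; n12 = HIGH

n1 = in2 NOR in0 = HIGH NOR HIGH = LOW
n2 = in3 AND in4 = HIGH AND LOW = LOW
n3 = n2 NOR in1 = LOW NOR LOW = HIGH
n6 = in4 AND in1 = LOW AND LOW = LOW
n12 = n6 NOR n1 = LOW NOR LOW = HIGH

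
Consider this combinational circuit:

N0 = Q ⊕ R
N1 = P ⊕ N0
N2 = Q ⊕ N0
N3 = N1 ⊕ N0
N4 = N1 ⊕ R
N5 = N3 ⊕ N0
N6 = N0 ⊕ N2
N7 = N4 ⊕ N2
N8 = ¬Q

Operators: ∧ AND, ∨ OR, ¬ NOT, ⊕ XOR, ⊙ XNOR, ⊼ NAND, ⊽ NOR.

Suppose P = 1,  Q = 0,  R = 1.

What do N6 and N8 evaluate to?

N6 = 0, N8 = 1

N0 = Q XOR R = 0 XOR 1 = 1
N2 = Q XOR N0 = 0 XOR 1 = 1
N6 = N0 XOR N2 = 1 XOR 1 = 0
N8 = NOT Q = NOT 0 = 1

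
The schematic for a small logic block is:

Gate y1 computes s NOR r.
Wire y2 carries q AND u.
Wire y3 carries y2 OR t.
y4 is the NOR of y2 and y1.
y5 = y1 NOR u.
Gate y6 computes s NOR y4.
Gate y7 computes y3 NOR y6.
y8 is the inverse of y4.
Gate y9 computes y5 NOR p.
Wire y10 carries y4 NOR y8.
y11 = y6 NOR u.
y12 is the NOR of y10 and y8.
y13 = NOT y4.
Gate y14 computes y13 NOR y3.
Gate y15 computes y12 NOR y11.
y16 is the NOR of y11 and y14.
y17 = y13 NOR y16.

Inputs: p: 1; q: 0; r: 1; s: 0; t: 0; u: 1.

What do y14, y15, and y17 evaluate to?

y14 = 1, y15 = 0, y17 = 1

y1 = s NOR r = 0 NOR 1 = 0
y2 = q AND u = 0 AND 1 = 0
y3 = y2 OR t = 0 OR 0 = 0
y4 = y2 NOR y1 = 0 NOR 0 = 1
y6 = s NOR y4 = 0 NOR 1 = 0
y8 = NOT y4 = NOT 1 = 0
y10 = y4 NOR y8 = 1 NOR 0 = 0
y11 = y6 NOR u = 0 NOR 1 = 0
y12 = y10 NOR y8 = 0 NOR 0 = 1
y13 = NOT y4 = NOT 1 = 0
y14 = y13 NOR y3 = 0 NOR 0 = 1
y15 = y12 NOR y11 = 1 NOR 0 = 0
y16 = y11 NOR y14 = 0 NOR 1 = 0
y17 = y13 NOR y16 = 0 NOR 0 = 1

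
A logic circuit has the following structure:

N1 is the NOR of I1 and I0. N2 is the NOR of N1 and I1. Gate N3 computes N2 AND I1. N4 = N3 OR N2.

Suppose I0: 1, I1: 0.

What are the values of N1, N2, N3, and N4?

N1 = 0  N2 = 1  N3 = 0  N4 = 1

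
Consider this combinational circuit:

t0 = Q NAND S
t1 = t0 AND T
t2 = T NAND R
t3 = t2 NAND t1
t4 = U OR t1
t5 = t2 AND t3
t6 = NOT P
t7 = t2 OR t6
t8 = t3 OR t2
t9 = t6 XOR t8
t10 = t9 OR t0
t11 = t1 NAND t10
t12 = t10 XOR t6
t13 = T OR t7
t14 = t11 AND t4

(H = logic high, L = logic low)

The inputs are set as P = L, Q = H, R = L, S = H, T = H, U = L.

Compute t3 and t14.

t3 = H  t14 = L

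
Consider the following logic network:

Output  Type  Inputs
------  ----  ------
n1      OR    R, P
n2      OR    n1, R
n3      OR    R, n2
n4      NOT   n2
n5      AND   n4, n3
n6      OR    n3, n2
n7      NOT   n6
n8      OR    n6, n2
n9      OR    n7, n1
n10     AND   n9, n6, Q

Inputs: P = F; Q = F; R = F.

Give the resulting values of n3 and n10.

n3 = F, n10 = F

n1 = R OR P = F OR F = F
n2 = n1 OR R = F OR F = F
n3 = R OR n2 = F OR F = F
n6 = n3 OR n2 = F OR F = F
n7 = NOT n6 = NOT F = T
n9 = n7 OR n1 = T OR F = T
n10 = n9 AND n6 AND Q = T AND F AND F = F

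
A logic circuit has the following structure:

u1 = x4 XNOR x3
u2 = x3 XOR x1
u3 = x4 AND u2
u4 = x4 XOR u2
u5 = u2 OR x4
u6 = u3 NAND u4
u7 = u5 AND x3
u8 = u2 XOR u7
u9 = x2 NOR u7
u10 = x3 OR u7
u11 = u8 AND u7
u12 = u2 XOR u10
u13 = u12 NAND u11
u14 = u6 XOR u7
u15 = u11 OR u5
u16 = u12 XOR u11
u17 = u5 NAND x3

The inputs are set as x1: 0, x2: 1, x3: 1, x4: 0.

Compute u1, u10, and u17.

u1 = 0, u10 = 1, u17 = 0

u1 = x4 XNOR x3 = 0 XNOR 1 = 0
u2 = x3 XOR x1 = 1 XOR 0 = 1
u5 = u2 OR x4 = 1 OR 0 = 1
u7 = u5 AND x3 = 1 AND 1 = 1
u10 = x3 OR u7 = 1 OR 1 = 1
u17 = u5 NAND x3 = 1 NAND 1 = 0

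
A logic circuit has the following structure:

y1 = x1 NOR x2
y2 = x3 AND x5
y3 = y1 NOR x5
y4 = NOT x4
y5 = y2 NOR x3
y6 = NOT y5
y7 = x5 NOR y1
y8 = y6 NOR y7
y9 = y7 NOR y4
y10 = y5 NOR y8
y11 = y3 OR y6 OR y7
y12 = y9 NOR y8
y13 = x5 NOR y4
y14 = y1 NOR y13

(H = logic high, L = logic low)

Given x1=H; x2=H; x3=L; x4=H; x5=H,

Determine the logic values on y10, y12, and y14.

y1 = x1 NOR x2 = H NOR H = L
y2 = x3 AND x5 = L AND H = L
y4 = NOT x4 = NOT H = L
y5 = y2 NOR x3 = L NOR L = H
y6 = NOT y5 = NOT H = L
y7 = x5 NOR y1 = H NOR L = L
y8 = y6 NOR y7 = L NOR L = H
y9 = y7 NOR y4 = L NOR L = H
y10 = y5 NOR y8 = H NOR H = L
y12 = y9 NOR y8 = H NOR H = L
y13 = x5 NOR y4 = H NOR L = L
y14 = y1 NOR y13 = L NOR L = H

y10 = L, y12 = L, y14 = H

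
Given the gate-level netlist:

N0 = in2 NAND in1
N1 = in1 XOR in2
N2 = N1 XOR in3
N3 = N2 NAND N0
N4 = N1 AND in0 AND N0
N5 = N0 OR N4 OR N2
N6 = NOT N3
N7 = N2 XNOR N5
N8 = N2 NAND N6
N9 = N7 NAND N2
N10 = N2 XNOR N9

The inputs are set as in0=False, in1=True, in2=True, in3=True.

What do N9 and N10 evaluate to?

N9 = False, N10 = False

N0 = in2 NAND in1 = True NAND True = False
N1 = in1 XOR in2 = True XOR True = False
N2 = N1 XOR in3 = False XOR True = True
N4 = N1 AND in0 AND N0 = False AND False AND False = False
N5 = N0 OR N4 OR N2 = False OR False OR True = True
N7 = N2 XNOR N5 = True XNOR True = True
N9 = N7 NAND N2 = True NAND True = False
N10 = N2 XNOR N9 = True XNOR False = False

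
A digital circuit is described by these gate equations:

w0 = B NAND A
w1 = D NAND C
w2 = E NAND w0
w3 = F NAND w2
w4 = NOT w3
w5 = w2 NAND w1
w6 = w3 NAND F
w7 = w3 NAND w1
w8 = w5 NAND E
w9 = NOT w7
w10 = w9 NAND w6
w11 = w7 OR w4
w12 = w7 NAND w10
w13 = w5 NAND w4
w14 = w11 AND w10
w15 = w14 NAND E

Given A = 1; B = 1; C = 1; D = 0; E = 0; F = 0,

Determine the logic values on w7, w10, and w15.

w7 = 0, w10 = 0, w15 = 1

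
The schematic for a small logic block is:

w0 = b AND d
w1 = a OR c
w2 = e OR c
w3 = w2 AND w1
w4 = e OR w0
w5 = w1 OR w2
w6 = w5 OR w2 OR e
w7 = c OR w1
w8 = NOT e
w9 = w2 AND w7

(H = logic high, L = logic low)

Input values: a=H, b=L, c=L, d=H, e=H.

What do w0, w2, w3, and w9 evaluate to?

w0 = b AND d = L AND H = L
w1 = a OR c = H OR L = H
w2 = e OR c = H OR L = H
w3 = w2 AND w1 = H AND H = H
w7 = c OR w1 = L OR H = H
w9 = w2 AND w7 = H AND H = H

w0 = L, w2 = H, w3 = H, w9 = H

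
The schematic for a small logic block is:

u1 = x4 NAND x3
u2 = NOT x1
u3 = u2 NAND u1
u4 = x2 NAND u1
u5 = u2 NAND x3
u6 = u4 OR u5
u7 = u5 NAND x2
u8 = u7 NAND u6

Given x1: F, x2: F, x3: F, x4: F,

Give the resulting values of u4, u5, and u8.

u1 = x4 NAND x3 = F NAND F = T
u2 = NOT x1 = NOT F = T
u4 = x2 NAND u1 = F NAND T = T
u5 = u2 NAND x3 = T NAND F = T
u6 = u4 OR u5 = T OR T = T
u7 = u5 NAND x2 = T NAND F = T
u8 = u7 NAND u6 = T NAND T = F

u4 = T, u5 = T, u8 = F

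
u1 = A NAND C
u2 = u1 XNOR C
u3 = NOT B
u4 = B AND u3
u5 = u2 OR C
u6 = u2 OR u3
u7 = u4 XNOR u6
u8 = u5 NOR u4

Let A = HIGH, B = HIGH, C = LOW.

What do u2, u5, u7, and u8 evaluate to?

u1 = A NAND C = HIGH NAND LOW = HIGH
u2 = u1 XNOR C = HIGH XNOR LOW = LOW
u3 = NOT B = NOT HIGH = LOW
u4 = B AND u3 = HIGH AND LOW = LOW
u5 = u2 OR C = LOW OR LOW = LOW
u6 = u2 OR u3 = LOW OR LOW = LOW
u7 = u4 XNOR u6 = LOW XNOR LOW = HIGH
u8 = u5 NOR u4 = LOW NOR LOW = HIGH

u2 = LOW, u5 = LOW, u7 = HIGH, u8 = HIGH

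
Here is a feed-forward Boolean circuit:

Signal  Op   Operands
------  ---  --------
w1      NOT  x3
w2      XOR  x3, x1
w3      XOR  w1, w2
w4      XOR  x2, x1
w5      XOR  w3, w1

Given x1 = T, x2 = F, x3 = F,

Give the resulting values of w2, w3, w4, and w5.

w2 = T  w3 = F  w4 = T  w5 = T

w1 = NOT x3 = NOT F = T
w2 = x3 XOR x1 = F XOR T = T
w3 = w1 XOR w2 = T XOR T = F
w4 = x2 XOR x1 = F XOR T = T
w5 = w3 XOR w1 = F XOR T = T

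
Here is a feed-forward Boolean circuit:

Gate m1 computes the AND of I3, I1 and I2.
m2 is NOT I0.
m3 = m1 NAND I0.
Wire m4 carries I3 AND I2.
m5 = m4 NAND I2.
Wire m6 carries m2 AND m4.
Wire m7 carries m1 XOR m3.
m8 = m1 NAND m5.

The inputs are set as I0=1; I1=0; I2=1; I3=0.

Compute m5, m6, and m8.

m5 = 1  m6 = 0  m8 = 1

m1 = I3 AND I1 AND I2 = 0 AND 0 AND 1 = 0
m2 = NOT I0 = NOT 1 = 0
m4 = I3 AND I2 = 0 AND 1 = 0
m5 = m4 NAND I2 = 0 NAND 1 = 1
m6 = m2 AND m4 = 0 AND 0 = 0
m8 = m1 NAND m5 = 0 NAND 1 = 1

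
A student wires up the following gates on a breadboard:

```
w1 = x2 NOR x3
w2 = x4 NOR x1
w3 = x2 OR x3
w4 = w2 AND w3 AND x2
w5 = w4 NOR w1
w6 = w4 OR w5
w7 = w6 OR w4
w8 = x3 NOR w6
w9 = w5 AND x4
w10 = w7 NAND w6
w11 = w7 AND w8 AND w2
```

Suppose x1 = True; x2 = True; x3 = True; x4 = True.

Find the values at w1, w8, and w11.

w1 = False  w8 = False  w11 = False

w1 = x2 NOR x3 = True NOR True = False
w2 = x4 NOR x1 = True NOR True = False
w3 = x2 OR x3 = True OR True = True
w4 = w2 AND w3 AND x2 = False AND True AND True = False
w5 = w4 NOR w1 = False NOR False = True
w6 = w4 OR w5 = False OR True = True
w7 = w6 OR w4 = True OR False = True
w8 = x3 NOR w6 = True NOR True = False
w11 = w7 AND w8 AND w2 = True AND False AND False = False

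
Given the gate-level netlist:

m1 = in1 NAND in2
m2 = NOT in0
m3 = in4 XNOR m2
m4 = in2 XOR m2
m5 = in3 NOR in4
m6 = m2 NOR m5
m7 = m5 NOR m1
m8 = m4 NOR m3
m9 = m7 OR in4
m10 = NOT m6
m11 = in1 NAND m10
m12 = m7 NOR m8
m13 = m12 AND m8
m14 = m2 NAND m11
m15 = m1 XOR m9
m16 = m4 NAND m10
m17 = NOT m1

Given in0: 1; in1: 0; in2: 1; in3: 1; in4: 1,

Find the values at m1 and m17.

m1 = 1; m17 = 0

m1 = in1 NAND in2 = 0 NAND 1 = 1
m17 = NOT m1 = NOT 1 = 0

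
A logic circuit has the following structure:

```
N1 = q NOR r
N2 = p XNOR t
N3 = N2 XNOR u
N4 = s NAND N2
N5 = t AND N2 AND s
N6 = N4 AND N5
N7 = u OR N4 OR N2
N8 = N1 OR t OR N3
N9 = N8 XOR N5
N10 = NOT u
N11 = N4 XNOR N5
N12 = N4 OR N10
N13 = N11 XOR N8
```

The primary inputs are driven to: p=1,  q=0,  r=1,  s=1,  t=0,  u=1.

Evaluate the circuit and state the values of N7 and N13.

N7 = 1, N13 = 0

N1 = q NOR r = 0 NOR 1 = 0
N2 = p XNOR t = 1 XNOR 0 = 0
N3 = N2 XNOR u = 0 XNOR 1 = 0
N4 = s NAND N2 = 1 NAND 0 = 1
N5 = t AND N2 AND s = 0 AND 0 AND 1 = 0
N7 = u OR N4 OR N2 = 1 OR 1 OR 0 = 1
N8 = N1 OR t OR N3 = 0 OR 0 OR 0 = 0
N11 = N4 XNOR N5 = 1 XNOR 0 = 0
N13 = N11 XOR N8 = 0 XOR 0 = 0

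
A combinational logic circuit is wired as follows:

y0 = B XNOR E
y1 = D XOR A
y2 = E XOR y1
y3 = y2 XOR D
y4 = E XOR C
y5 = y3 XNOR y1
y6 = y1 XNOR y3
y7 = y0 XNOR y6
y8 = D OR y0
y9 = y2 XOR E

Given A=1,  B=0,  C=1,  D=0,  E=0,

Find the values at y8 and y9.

y8 = 1, y9 = 1

y0 = B XNOR E = 0 XNOR 0 = 1
y1 = D XOR A = 0 XOR 1 = 1
y2 = E XOR y1 = 0 XOR 1 = 1
y8 = D OR y0 = 0 OR 1 = 1
y9 = y2 XOR E = 1 XOR 0 = 1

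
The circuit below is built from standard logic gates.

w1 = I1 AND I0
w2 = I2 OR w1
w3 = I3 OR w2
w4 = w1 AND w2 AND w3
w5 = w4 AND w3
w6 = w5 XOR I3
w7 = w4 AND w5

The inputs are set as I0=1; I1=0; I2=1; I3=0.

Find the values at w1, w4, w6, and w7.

w1 = 0, w4 = 0, w6 = 0, w7 = 0

w1 = I1 AND I0 = 0 AND 1 = 0
w2 = I2 OR w1 = 1 OR 0 = 1
w3 = I3 OR w2 = 0 OR 1 = 1
w4 = w1 AND w2 AND w3 = 0 AND 1 AND 1 = 0
w5 = w4 AND w3 = 0 AND 1 = 0
w6 = w5 XOR I3 = 0 XOR 0 = 0
w7 = w4 AND w5 = 0 AND 0 = 0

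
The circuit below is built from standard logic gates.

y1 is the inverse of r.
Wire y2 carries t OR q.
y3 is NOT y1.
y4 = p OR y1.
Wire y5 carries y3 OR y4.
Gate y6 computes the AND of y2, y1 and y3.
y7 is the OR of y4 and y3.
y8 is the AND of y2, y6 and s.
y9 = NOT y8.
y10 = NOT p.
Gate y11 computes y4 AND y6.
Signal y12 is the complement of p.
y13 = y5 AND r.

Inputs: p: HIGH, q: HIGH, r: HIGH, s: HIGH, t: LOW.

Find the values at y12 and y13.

y12 = LOW, y13 = HIGH

y1 = NOT r = NOT HIGH = LOW
y3 = NOT y1 = NOT LOW = HIGH
y4 = p OR y1 = HIGH OR LOW = HIGH
y5 = y3 OR y4 = HIGH OR HIGH = HIGH
y12 = NOT p = NOT HIGH = LOW
y13 = y5 AND r = HIGH AND HIGH = HIGH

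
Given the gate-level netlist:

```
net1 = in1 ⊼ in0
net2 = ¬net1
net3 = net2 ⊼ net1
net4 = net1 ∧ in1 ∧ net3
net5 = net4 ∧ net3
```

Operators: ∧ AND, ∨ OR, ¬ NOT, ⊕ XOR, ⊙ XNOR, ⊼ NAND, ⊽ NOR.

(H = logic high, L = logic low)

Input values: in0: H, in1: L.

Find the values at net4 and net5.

net1 = in1 NAND in0 = L NAND H = H
net2 = NOT net1 = NOT H = L
net3 = net2 NAND net1 = L NAND H = H
net4 = net1 AND in1 AND net3 = H AND L AND H = L
net5 = net4 AND net3 = L AND H = L

net4 = L; net5 = L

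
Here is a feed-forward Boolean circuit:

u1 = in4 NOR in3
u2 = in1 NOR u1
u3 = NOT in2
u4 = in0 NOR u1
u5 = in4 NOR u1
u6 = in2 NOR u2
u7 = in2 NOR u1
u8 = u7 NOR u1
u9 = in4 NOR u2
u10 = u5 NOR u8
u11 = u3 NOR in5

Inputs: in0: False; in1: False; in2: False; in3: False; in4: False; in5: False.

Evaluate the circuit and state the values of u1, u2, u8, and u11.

u1 = True; u2 = False; u8 = False; u11 = False

u1 = in4 NOR in3 = False NOR False = True
u2 = in1 NOR u1 = False NOR True = False
u3 = NOT in2 = NOT False = True
u7 = in2 NOR u1 = False NOR True = False
u8 = u7 NOR u1 = False NOR True = False
u11 = u3 NOR in5 = True NOR False = False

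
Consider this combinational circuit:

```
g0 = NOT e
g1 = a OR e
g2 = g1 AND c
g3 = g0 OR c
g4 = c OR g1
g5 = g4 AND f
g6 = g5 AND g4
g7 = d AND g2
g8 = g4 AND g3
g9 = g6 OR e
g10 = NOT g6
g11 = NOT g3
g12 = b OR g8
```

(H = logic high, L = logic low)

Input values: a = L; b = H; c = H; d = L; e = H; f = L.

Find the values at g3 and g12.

g0 = NOT e = NOT H = L
g1 = a OR e = L OR H = H
g3 = g0 OR c = L OR H = H
g4 = c OR g1 = H OR H = H
g8 = g4 AND g3 = H AND H = H
g12 = b OR g8 = H OR H = H

g3 = H  g12 = H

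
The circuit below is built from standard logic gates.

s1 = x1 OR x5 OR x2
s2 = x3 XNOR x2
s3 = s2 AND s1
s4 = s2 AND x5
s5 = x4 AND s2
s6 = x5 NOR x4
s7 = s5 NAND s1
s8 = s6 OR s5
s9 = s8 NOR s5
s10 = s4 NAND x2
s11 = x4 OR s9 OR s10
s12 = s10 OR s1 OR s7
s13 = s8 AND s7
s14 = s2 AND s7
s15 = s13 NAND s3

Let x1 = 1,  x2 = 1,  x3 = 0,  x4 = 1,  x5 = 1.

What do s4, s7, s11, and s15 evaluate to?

s1 = x1 OR x5 OR x2 = 1 OR 1 OR 1 = 1
s2 = x3 XNOR x2 = 0 XNOR 1 = 0
s3 = s2 AND s1 = 0 AND 1 = 0
s4 = s2 AND x5 = 0 AND 1 = 0
s5 = x4 AND s2 = 1 AND 0 = 0
s6 = x5 NOR x4 = 1 NOR 1 = 0
s7 = s5 NAND s1 = 0 NAND 1 = 1
s8 = s6 OR s5 = 0 OR 0 = 0
s9 = s8 NOR s5 = 0 NOR 0 = 1
s10 = s4 NAND x2 = 0 NAND 1 = 1
s11 = x4 OR s9 OR s10 = 1 OR 1 OR 1 = 1
s13 = s8 AND s7 = 0 AND 1 = 0
s15 = s13 NAND s3 = 0 NAND 0 = 1

s4 = 0; s7 = 1; s11 = 1; s15 = 1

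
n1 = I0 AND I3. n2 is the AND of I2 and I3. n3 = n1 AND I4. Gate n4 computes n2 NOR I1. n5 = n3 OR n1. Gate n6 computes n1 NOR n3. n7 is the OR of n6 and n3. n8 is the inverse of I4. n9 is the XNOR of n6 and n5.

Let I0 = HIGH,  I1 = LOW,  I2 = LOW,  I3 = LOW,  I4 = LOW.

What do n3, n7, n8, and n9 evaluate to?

n1 = I0 AND I3 = HIGH AND LOW = LOW
n3 = n1 AND I4 = LOW AND LOW = LOW
n5 = n3 OR n1 = LOW OR LOW = LOW
n6 = n1 NOR n3 = LOW NOR LOW = HIGH
n7 = n6 OR n3 = HIGH OR LOW = HIGH
n8 = NOT I4 = NOT LOW = HIGH
n9 = n6 XNOR n5 = HIGH XNOR LOW = LOW

n3 = LOW; n7 = HIGH; n8 = HIGH; n9 = LOW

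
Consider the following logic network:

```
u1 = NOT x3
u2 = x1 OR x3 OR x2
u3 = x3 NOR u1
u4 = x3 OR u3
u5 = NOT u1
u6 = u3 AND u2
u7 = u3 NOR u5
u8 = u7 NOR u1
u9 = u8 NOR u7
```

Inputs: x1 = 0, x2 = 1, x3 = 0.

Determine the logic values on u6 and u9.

u6 = 0, u9 = 0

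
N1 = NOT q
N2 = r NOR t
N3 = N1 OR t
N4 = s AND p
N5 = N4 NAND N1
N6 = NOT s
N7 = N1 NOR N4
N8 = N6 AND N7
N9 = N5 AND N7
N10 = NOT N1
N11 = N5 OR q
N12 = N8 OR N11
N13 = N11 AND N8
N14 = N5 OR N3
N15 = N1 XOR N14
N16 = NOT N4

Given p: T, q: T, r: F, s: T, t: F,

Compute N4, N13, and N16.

N4 = T; N13 = F; N16 = F

N1 = NOT q = NOT T = F
N4 = s AND p = T AND T = T
N5 = N4 NAND N1 = T NAND F = T
N6 = NOT s = NOT T = F
N7 = N1 NOR N4 = F NOR T = F
N8 = N6 AND N7 = F AND F = F
N11 = N5 OR q = T OR T = T
N13 = N11 AND N8 = T AND F = F
N16 = NOT N4 = NOT T = F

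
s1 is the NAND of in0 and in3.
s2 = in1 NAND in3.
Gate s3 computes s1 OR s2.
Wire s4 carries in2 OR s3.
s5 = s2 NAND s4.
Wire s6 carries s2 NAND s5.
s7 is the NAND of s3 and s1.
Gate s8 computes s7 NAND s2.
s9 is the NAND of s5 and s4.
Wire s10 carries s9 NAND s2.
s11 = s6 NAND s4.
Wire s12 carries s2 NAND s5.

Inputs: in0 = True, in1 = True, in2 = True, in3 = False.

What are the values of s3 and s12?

s3 = True  s12 = True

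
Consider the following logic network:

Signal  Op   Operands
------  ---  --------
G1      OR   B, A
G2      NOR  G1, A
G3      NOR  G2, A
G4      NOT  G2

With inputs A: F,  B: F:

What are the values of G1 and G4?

G1 = B OR A = F OR F = F
G2 = G1 NOR A = F NOR F = T
G4 = NOT G2 = NOT T = F

G1 = F  G4 = F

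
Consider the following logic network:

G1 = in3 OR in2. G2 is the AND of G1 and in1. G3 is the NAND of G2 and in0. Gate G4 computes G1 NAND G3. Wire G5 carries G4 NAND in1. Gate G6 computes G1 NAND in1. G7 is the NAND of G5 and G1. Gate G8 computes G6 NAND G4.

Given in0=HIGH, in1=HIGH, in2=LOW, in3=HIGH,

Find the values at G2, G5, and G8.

G2 = HIGH; G5 = LOW; G8 = HIGH

G1 = in3 OR in2 = HIGH OR LOW = HIGH
G2 = G1 AND in1 = HIGH AND HIGH = HIGH
G3 = G2 NAND in0 = HIGH NAND HIGH = LOW
G4 = G1 NAND G3 = HIGH NAND LOW = HIGH
G5 = G4 NAND in1 = HIGH NAND HIGH = LOW
G6 = G1 NAND in1 = HIGH NAND HIGH = LOW
G8 = G6 NAND G4 = LOW NAND HIGH = HIGH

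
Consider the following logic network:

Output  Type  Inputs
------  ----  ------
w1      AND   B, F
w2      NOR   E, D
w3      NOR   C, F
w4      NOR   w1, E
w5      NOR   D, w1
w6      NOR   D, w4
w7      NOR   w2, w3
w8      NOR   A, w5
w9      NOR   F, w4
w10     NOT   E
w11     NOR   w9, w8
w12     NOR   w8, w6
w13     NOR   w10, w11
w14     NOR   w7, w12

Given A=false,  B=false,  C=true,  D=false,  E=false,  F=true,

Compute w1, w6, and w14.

w1 = false  w6 = false  w14 = false

w1 = B AND F = false AND true = false
w2 = E NOR D = false NOR false = true
w3 = C NOR F = true NOR true = false
w4 = w1 NOR E = false NOR false = true
w5 = D NOR w1 = false NOR false = true
w6 = D NOR w4 = false NOR true = false
w7 = w2 NOR w3 = true NOR false = false
w8 = A NOR w5 = false NOR true = false
w12 = w8 NOR w6 = false NOR false = true
w14 = w7 NOR w12 = false NOR true = false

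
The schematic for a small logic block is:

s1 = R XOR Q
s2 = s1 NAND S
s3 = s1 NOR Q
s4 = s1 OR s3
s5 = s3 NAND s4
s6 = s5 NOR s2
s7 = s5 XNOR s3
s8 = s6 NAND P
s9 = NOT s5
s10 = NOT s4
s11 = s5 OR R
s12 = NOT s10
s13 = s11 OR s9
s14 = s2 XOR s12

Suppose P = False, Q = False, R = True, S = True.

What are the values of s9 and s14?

s9 = False, s14 = True

s1 = R XOR Q = True XOR False = True
s2 = s1 NAND S = True NAND True = False
s3 = s1 NOR Q = True NOR False = False
s4 = s1 OR s3 = True OR False = True
s5 = s3 NAND s4 = False NAND True = True
s9 = NOT s5 = NOT True = False
s10 = NOT s4 = NOT True = False
s12 = NOT s10 = NOT False = True
s14 = s2 XOR s12 = False XOR True = True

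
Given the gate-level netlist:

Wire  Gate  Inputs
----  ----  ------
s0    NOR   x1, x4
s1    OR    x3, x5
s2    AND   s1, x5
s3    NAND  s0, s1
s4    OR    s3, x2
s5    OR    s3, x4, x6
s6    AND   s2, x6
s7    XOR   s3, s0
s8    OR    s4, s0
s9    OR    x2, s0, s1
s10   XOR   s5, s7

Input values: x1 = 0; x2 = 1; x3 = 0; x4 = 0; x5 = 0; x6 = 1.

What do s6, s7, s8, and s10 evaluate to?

s6 = 0  s7 = 0  s8 = 1  s10 = 1

s0 = x1 NOR x4 = 0 NOR 0 = 1
s1 = x3 OR x5 = 0 OR 0 = 0
s2 = s1 AND x5 = 0 AND 0 = 0
s3 = s0 NAND s1 = 1 NAND 0 = 1
s4 = s3 OR x2 = 1 OR 1 = 1
s5 = s3 OR x4 OR x6 = 1 OR 0 OR 1 = 1
s6 = s2 AND x6 = 0 AND 1 = 0
s7 = s3 XOR s0 = 1 XOR 1 = 0
s8 = s4 OR s0 = 1 OR 1 = 1
s10 = s5 XOR s7 = 1 XOR 0 = 1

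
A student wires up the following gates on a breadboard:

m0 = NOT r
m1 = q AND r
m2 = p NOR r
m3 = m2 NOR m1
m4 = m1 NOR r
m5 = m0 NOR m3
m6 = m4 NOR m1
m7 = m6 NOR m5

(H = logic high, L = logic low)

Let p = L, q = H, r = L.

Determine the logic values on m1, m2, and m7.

m1 = L, m2 = H, m7 = H

m0 = NOT r = NOT L = H
m1 = q AND r = H AND L = L
m2 = p NOR r = L NOR L = H
m3 = m2 NOR m1 = H NOR L = L
m4 = m1 NOR r = L NOR L = H
m5 = m0 NOR m3 = H NOR L = L
m6 = m4 NOR m1 = H NOR L = L
m7 = m6 NOR m5 = L NOR L = H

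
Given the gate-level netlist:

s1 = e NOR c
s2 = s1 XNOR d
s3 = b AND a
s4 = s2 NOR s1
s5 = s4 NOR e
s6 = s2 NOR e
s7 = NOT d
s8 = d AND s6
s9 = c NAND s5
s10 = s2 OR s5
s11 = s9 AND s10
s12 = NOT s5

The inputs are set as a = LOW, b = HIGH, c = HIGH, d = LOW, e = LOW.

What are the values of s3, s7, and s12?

s3 = LOW, s7 = HIGH, s12 = LOW

s1 = e NOR c = LOW NOR HIGH = LOW
s2 = s1 XNOR d = LOW XNOR LOW = HIGH
s3 = b AND a = HIGH AND LOW = LOW
s4 = s2 NOR s1 = HIGH NOR LOW = LOW
s5 = s4 NOR e = LOW NOR LOW = HIGH
s7 = NOT d = NOT LOW = HIGH
s12 = NOT s5 = NOT HIGH = LOW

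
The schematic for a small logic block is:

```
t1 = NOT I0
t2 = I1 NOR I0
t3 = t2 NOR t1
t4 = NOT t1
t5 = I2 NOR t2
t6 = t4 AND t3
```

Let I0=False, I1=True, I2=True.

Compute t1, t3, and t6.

t1 = True; t3 = False; t6 = False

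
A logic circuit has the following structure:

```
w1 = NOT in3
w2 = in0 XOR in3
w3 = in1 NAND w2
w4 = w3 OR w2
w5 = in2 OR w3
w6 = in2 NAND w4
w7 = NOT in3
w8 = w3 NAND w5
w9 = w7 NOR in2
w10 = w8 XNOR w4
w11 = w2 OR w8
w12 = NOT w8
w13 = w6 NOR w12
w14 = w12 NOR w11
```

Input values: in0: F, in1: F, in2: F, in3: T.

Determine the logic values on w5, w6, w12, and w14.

w2 = in0 XOR in3 = F XOR T = T
w3 = in1 NAND w2 = F NAND T = T
w4 = w3 OR w2 = T OR T = T
w5 = in2 OR w3 = F OR T = T
w6 = in2 NAND w4 = F NAND T = T
w8 = w3 NAND w5 = T NAND T = F
w11 = w2 OR w8 = T OR F = T
w12 = NOT w8 = NOT F = T
w14 = w12 NOR w11 = T NOR T = F

w5 = T, w6 = T, w12 = T, w14 = F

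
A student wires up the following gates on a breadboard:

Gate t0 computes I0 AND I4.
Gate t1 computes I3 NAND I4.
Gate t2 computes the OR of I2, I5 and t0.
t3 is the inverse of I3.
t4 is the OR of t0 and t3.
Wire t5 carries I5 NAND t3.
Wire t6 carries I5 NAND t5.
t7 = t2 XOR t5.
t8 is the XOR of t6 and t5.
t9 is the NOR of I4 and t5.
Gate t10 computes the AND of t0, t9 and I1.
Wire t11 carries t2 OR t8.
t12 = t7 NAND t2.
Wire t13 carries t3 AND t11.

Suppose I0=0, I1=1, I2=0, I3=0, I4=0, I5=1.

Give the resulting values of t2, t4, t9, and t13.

t2 = 1, t4 = 1, t9 = 1, t13 = 1

t0 = I0 AND I4 = 0 AND 0 = 0
t2 = I2 OR I5 OR t0 = 0 OR 1 OR 0 = 1
t3 = NOT I3 = NOT 0 = 1
t4 = t0 OR t3 = 0 OR 1 = 1
t5 = I5 NAND t3 = 1 NAND 1 = 0
t6 = I5 NAND t5 = 1 NAND 0 = 1
t8 = t6 XOR t5 = 1 XOR 0 = 1
t9 = I4 NOR t5 = 0 NOR 0 = 1
t11 = t2 OR t8 = 1 OR 1 = 1
t13 = t3 AND t11 = 1 AND 1 = 1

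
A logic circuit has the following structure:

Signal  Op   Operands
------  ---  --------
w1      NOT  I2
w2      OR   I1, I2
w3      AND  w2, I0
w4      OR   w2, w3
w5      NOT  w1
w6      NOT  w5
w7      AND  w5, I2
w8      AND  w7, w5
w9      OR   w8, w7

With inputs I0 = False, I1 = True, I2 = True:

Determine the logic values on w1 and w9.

w1 = NOT I2 = NOT True = False
w5 = NOT w1 = NOT False = True
w7 = w5 AND I2 = True AND True = True
w8 = w7 AND w5 = True AND True = True
w9 = w8 OR w7 = True OR True = True

w1 = False, w9 = True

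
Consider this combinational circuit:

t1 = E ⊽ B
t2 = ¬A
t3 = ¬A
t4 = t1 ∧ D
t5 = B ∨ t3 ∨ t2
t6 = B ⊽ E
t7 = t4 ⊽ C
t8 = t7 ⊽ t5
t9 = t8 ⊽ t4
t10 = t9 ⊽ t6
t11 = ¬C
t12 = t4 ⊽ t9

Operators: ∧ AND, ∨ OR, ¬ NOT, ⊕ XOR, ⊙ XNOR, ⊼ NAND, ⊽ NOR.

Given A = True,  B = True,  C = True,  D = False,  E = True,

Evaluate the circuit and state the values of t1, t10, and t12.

t1 = False; t10 = False; t12 = False

t1 = E NOR B = True NOR True = False
t2 = NOT A = NOT True = False
t3 = NOT A = NOT True = False
t4 = t1 AND D = False AND False = False
t5 = B OR t3 OR t2 = True OR False OR False = True
t6 = B NOR E = True NOR True = False
t7 = t4 NOR C = False NOR True = False
t8 = t7 NOR t5 = False NOR True = False
t9 = t8 NOR t4 = False NOR False = True
t10 = t9 NOR t6 = True NOR False = False
t12 = t4 NOR t9 = False NOR True = False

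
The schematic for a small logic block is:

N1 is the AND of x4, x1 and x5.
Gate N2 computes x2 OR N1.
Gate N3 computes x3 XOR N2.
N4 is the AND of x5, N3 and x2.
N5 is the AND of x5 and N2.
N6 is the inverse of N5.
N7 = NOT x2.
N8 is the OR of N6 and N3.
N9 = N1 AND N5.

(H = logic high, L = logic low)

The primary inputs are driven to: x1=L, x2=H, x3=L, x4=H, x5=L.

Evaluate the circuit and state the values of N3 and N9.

N1 = x4 AND x1 AND x5 = H AND L AND L = L
N2 = x2 OR N1 = H OR L = H
N3 = x3 XOR N2 = L XOR H = H
N5 = x5 AND N2 = L AND H = L
N9 = N1 AND N5 = L AND L = L

N3 = H, N9 = L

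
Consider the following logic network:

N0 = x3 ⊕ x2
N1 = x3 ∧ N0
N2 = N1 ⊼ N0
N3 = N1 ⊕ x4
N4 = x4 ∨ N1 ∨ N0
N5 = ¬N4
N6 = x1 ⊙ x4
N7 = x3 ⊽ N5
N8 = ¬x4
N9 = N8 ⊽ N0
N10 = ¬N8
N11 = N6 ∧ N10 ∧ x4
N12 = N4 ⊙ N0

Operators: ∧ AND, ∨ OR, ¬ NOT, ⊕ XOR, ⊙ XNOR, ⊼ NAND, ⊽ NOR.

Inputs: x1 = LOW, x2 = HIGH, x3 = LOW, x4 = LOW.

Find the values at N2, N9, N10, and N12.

N0 = x3 XOR x2 = LOW XOR HIGH = HIGH
N1 = x3 AND N0 = LOW AND HIGH = LOW
N2 = N1 NAND N0 = LOW NAND HIGH = HIGH
N4 = x4 OR N1 OR N0 = LOW OR LOW OR HIGH = HIGH
N8 = NOT x4 = NOT LOW = HIGH
N9 = N8 NOR N0 = HIGH NOR HIGH = LOW
N10 = NOT N8 = NOT HIGH = LOW
N12 = N4 XNOR N0 = HIGH XNOR HIGH = HIGH

N2 = HIGH  N9 = LOW  N10 = LOW  N12 = HIGH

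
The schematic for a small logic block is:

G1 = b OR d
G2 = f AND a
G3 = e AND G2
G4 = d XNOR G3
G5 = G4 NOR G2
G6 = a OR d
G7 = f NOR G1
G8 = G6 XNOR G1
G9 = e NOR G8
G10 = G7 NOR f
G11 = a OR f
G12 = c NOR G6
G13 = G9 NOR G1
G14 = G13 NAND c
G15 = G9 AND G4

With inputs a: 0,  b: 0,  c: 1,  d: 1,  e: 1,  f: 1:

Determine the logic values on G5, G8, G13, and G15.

G5 = 1; G8 = 1; G13 = 0; G15 = 0

G1 = b OR d = 0 OR 1 = 1
G2 = f AND a = 1 AND 0 = 0
G3 = e AND G2 = 1 AND 0 = 0
G4 = d XNOR G3 = 1 XNOR 0 = 0
G5 = G4 NOR G2 = 0 NOR 0 = 1
G6 = a OR d = 0 OR 1 = 1
G8 = G6 XNOR G1 = 1 XNOR 1 = 1
G9 = e NOR G8 = 1 NOR 1 = 0
G13 = G9 NOR G1 = 0 NOR 1 = 0
G15 = G9 AND G4 = 0 AND 0 = 0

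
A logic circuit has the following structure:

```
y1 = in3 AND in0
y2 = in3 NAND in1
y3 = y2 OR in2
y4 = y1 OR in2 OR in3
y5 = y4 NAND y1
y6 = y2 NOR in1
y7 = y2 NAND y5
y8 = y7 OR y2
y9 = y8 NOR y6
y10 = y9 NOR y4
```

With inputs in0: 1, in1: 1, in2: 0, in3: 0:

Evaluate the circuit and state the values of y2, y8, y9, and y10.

y2 = 1  y8 = 1  y9 = 0  y10 = 1

y1 = in3 AND in0 = 0 AND 1 = 0
y2 = in3 NAND in1 = 0 NAND 1 = 1
y4 = y1 OR in2 OR in3 = 0 OR 0 OR 0 = 0
y5 = y4 NAND y1 = 0 NAND 0 = 1
y6 = y2 NOR in1 = 1 NOR 1 = 0
y7 = y2 NAND y5 = 1 NAND 1 = 0
y8 = y7 OR y2 = 0 OR 1 = 1
y9 = y8 NOR y6 = 1 NOR 0 = 0
y10 = y9 NOR y4 = 0 NOR 0 = 1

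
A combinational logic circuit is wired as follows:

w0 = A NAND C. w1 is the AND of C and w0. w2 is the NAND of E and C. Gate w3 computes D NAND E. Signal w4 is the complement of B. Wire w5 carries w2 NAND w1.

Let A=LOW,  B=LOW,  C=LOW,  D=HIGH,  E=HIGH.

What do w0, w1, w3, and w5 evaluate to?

w0 = HIGH, w1 = LOW, w3 = LOW, w5 = HIGH

w0 = A NAND C = LOW NAND LOW = HIGH
w1 = C AND w0 = LOW AND HIGH = LOW
w2 = E NAND C = HIGH NAND LOW = HIGH
w3 = D NAND E = HIGH NAND HIGH = LOW
w5 = w2 NAND w1 = HIGH NAND LOW = HIGH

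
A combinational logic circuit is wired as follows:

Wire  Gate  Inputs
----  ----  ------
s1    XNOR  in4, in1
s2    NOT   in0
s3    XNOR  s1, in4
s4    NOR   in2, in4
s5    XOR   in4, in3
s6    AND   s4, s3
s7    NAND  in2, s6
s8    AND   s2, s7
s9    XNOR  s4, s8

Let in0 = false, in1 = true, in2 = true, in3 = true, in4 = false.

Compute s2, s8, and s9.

s2 = true  s8 = true  s9 = false

s1 = in4 XNOR in1 = false XNOR true = false
s2 = NOT in0 = NOT false = true
s3 = s1 XNOR in4 = false XNOR false = true
s4 = in2 NOR in4 = true NOR false = false
s6 = s4 AND s3 = false AND true = false
s7 = in2 NAND s6 = true NAND false = true
s8 = s2 AND s7 = true AND true = true
s9 = s4 XNOR s8 = false XNOR true = false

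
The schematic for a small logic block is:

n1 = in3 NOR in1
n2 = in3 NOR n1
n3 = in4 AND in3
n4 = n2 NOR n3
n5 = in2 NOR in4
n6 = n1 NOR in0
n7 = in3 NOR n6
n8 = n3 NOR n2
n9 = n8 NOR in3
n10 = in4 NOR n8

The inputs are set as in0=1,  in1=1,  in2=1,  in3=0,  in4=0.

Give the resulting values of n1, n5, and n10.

n1 = 0  n5 = 0  n10 = 1

n1 = in3 NOR in1 = 0 NOR 1 = 0
n2 = in3 NOR n1 = 0 NOR 0 = 1
n3 = in4 AND in3 = 0 AND 0 = 0
n5 = in2 NOR in4 = 1 NOR 0 = 0
n8 = n3 NOR n2 = 0 NOR 1 = 0
n10 = in4 NOR n8 = 0 NOR 0 = 1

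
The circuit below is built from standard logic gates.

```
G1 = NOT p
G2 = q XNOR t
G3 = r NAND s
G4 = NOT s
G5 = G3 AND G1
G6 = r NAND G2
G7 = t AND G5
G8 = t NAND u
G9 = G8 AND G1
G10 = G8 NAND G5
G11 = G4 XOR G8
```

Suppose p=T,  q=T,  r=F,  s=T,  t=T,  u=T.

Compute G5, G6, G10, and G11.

G5 = F, G6 = T, G10 = T, G11 = F

G1 = NOT p = NOT T = F
G2 = q XNOR t = T XNOR T = T
G3 = r NAND s = F NAND T = T
G4 = NOT s = NOT T = F
G5 = G3 AND G1 = T AND F = F
G6 = r NAND G2 = F NAND T = T
G8 = t NAND u = T NAND T = F
G10 = G8 NAND G5 = F NAND F = T
G11 = G4 XOR G8 = F XOR F = F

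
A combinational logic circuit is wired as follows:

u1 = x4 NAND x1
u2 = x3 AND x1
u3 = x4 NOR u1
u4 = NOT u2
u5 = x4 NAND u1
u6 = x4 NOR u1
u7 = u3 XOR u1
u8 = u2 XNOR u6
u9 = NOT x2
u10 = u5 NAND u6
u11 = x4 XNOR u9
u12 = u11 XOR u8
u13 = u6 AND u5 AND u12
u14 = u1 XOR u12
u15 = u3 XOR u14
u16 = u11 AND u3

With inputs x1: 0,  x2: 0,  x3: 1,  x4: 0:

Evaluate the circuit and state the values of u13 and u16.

u13 = 0, u16 = 0

u1 = x4 NAND x1 = 0 NAND 0 = 1
u2 = x3 AND x1 = 1 AND 0 = 0
u3 = x4 NOR u1 = 0 NOR 1 = 0
u5 = x4 NAND u1 = 0 NAND 1 = 1
u6 = x4 NOR u1 = 0 NOR 1 = 0
u8 = u2 XNOR u6 = 0 XNOR 0 = 1
u9 = NOT x2 = NOT 0 = 1
u11 = x4 XNOR u9 = 0 XNOR 1 = 0
u12 = u11 XOR u8 = 0 XOR 1 = 1
u13 = u6 AND u5 AND u12 = 0 AND 1 AND 1 = 0
u16 = u11 AND u3 = 0 AND 0 = 0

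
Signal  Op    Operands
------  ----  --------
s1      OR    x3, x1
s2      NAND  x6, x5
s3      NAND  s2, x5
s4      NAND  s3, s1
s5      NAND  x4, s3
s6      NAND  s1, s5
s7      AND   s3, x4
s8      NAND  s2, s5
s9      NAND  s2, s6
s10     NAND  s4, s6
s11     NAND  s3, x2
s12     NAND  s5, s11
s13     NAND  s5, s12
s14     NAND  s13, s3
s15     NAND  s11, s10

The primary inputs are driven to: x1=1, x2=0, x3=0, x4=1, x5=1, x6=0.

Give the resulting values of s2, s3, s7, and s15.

s2 = 1; s3 = 0; s7 = 0; s15 = 0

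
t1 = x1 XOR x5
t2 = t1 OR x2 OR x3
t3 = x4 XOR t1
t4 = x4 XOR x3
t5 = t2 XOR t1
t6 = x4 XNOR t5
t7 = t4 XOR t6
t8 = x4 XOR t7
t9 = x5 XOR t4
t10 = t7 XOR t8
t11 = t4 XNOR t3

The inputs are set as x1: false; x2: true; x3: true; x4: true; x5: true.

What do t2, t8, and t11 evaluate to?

t1 = x1 XOR x5 = false XOR true = true
t2 = t1 OR x2 OR x3 = true OR true OR true = true
t3 = x4 XOR t1 = true XOR true = false
t4 = x4 XOR x3 = true XOR true = false
t5 = t2 XOR t1 = true XOR true = false
t6 = x4 XNOR t5 = true XNOR false = false
t7 = t4 XOR t6 = false XOR false = false
t8 = x4 XOR t7 = true XOR false = true
t11 = t4 XNOR t3 = false XNOR false = true

t2 = true, t8 = true, t11 = true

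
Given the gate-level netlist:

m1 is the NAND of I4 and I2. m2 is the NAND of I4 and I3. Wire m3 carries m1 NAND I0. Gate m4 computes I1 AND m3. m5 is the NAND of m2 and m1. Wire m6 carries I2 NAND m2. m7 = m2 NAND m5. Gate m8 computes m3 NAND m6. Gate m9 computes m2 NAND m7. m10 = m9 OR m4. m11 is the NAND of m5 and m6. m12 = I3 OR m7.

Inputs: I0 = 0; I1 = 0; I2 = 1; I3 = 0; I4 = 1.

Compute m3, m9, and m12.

m3 = 1, m9 = 1, m12 = 0

m1 = I4 NAND I2 = 1 NAND 1 = 0
m2 = I4 NAND I3 = 1 NAND 0 = 1
m3 = m1 NAND I0 = 0 NAND 0 = 1
m5 = m2 NAND m1 = 1 NAND 0 = 1
m7 = m2 NAND m5 = 1 NAND 1 = 0
m9 = m2 NAND m7 = 1 NAND 0 = 1
m12 = I3 OR m7 = 0 OR 0 = 0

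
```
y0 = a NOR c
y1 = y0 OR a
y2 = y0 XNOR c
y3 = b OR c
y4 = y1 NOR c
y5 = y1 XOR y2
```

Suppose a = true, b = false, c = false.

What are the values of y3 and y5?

y0 = a NOR c = true NOR false = false
y1 = y0 OR a = false OR true = true
y2 = y0 XNOR c = false XNOR false = true
y3 = b OR c = false OR false = false
y5 = y1 XOR y2 = true XOR true = false

y3 = false  y5 = false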